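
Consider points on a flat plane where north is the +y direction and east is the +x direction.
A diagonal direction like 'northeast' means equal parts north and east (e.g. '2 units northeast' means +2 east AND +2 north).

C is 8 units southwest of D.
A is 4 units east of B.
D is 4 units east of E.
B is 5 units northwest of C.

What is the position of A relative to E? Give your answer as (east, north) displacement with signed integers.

Answer: A is at (east=-5, north=-3) relative to E.

Derivation:
Place E at the origin (east=0, north=0).
  D is 4 units east of E: delta (east=+4, north=+0); D at (east=4, north=0).
  C is 8 units southwest of D: delta (east=-8, north=-8); C at (east=-4, north=-8).
  B is 5 units northwest of C: delta (east=-5, north=+5); B at (east=-9, north=-3).
  A is 4 units east of B: delta (east=+4, north=+0); A at (east=-5, north=-3).
Therefore A relative to E: (east=-5, north=-3).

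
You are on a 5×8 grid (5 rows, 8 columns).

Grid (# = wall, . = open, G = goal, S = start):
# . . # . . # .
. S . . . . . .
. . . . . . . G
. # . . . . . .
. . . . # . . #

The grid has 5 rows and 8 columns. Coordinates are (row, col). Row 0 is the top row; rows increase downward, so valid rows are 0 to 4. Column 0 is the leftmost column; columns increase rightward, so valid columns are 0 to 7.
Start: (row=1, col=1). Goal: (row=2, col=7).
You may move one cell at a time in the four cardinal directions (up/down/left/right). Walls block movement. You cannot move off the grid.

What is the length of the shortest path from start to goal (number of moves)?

Answer: Shortest path length: 7

Derivation:
BFS from (row=1, col=1) until reaching (row=2, col=7):
  Distance 0: (row=1, col=1)
  Distance 1: (row=0, col=1), (row=1, col=0), (row=1, col=2), (row=2, col=1)
  Distance 2: (row=0, col=2), (row=1, col=3), (row=2, col=0), (row=2, col=2)
  Distance 3: (row=1, col=4), (row=2, col=3), (row=3, col=0), (row=3, col=2)
  Distance 4: (row=0, col=4), (row=1, col=5), (row=2, col=4), (row=3, col=3), (row=4, col=0), (row=4, col=2)
  Distance 5: (row=0, col=5), (row=1, col=6), (row=2, col=5), (row=3, col=4), (row=4, col=1), (row=4, col=3)
  Distance 6: (row=1, col=7), (row=2, col=6), (row=3, col=5)
  Distance 7: (row=0, col=7), (row=2, col=7), (row=3, col=6), (row=4, col=5)  <- goal reached here
One shortest path (7 moves): (row=1, col=1) -> (row=1, col=2) -> (row=1, col=3) -> (row=1, col=4) -> (row=1, col=5) -> (row=1, col=6) -> (row=1, col=7) -> (row=2, col=7)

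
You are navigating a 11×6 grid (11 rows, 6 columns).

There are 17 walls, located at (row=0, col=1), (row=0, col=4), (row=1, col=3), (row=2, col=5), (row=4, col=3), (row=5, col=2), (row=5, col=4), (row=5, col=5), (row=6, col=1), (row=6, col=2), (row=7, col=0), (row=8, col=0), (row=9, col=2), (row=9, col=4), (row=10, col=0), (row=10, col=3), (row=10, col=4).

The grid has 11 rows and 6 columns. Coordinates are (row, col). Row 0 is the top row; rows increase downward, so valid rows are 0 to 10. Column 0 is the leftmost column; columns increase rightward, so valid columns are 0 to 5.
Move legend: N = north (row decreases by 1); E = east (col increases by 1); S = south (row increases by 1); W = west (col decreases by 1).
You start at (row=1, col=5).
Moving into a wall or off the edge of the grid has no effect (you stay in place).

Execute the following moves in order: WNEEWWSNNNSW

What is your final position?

Answer: Final position: (row=2, col=3)

Derivation:
Start: (row=1, col=5)
  W (west): (row=1, col=5) -> (row=1, col=4)
  N (north): blocked, stay at (row=1, col=4)
  E (east): (row=1, col=4) -> (row=1, col=5)
  E (east): blocked, stay at (row=1, col=5)
  W (west): (row=1, col=5) -> (row=1, col=4)
  W (west): blocked, stay at (row=1, col=4)
  S (south): (row=1, col=4) -> (row=2, col=4)
  N (north): (row=2, col=4) -> (row=1, col=4)
  N (north): blocked, stay at (row=1, col=4)
  N (north): blocked, stay at (row=1, col=4)
  S (south): (row=1, col=4) -> (row=2, col=4)
  W (west): (row=2, col=4) -> (row=2, col=3)
Final: (row=2, col=3)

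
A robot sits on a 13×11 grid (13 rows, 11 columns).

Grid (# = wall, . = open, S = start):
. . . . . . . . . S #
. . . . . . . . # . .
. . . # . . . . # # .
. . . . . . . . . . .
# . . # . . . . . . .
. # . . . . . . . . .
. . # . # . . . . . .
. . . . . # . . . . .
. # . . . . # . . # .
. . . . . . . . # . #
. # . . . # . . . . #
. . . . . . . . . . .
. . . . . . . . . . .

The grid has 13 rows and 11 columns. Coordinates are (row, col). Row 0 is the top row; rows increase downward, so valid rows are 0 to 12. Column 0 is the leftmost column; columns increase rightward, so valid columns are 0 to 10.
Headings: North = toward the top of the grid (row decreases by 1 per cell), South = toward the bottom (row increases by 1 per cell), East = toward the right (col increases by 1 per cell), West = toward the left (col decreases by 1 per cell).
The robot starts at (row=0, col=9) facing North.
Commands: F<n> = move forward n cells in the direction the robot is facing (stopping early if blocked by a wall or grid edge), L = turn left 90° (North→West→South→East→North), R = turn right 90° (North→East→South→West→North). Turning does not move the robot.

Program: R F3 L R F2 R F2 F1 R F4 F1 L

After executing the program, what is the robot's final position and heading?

Start: (row=0, col=9), facing North
  R: turn right, now facing East
  F3: move forward 0/3 (blocked), now at (row=0, col=9)
  L: turn left, now facing North
  R: turn right, now facing East
  F2: move forward 0/2 (blocked), now at (row=0, col=9)
  R: turn right, now facing South
  F2: move forward 1/2 (blocked), now at (row=1, col=9)
  F1: move forward 0/1 (blocked), now at (row=1, col=9)
  R: turn right, now facing West
  F4: move forward 0/4 (blocked), now at (row=1, col=9)
  F1: move forward 0/1 (blocked), now at (row=1, col=9)
  L: turn left, now facing South
Final: (row=1, col=9), facing South

Answer: Final position: (row=1, col=9), facing South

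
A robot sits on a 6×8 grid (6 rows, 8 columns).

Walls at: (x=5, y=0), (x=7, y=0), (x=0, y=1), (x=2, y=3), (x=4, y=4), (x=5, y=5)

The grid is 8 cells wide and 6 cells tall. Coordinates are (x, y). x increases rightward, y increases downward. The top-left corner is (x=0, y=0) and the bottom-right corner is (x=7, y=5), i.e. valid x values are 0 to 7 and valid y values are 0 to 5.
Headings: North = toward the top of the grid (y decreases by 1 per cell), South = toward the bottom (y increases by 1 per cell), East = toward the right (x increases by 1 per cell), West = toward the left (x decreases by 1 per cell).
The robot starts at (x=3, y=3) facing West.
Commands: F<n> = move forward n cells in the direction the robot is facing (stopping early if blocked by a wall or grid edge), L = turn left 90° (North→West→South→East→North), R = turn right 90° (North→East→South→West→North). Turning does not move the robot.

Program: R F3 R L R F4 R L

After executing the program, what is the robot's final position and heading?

Start: (x=3, y=3), facing West
  R: turn right, now facing North
  F3: move forward 3, now at (x=3, y=0)
  R: turn right, now facing East
  L: turn left, now facing North
  R: turn right, now facing East
  F4: move forward 1/4 (blocked), now at (x=4, y=0)
  R: turn right, now facing South
  L: turn left, now facing East
Final: (x=4, y=0), facing East

Answer: Final position: (x=4, y=0), facing East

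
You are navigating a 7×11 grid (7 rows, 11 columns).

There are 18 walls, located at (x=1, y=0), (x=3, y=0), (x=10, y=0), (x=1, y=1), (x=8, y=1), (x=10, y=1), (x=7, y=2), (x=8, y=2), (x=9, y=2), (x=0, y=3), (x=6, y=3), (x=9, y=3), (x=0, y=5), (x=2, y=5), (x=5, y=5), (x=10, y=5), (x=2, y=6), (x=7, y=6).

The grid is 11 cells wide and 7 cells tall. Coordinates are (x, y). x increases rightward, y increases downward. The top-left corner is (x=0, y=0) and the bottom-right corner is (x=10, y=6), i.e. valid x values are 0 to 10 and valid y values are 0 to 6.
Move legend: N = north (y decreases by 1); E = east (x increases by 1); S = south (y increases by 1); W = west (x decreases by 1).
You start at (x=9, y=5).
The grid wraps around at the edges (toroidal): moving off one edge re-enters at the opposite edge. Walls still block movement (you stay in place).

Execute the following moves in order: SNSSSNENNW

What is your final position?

Start: (x=9, y=5)
  S (south): (x=9, y=5) -> (x=9, y=6)
  N (north): (x=9, y=6) -> (x=9, y=5)
  S (south): (x=9, y=5) -> (x=9, y=6)
  S (south): (x=9, y=6) -> (x=9, y=0)
  S (south): (x=9, y=0) -> (x=9, y=1)
  N (north): (x=9, y=1) -> (x=9, y=0)
  E (east): blocked, stay at (x=9, y=0)
  N (north): (x=9, y=0) -> (x=9, y=6)
  N (north): (x=9, y=6) -> (x=9, y=5)
  W (west): (x=9, y=5) -> (x=8, y=5)
Final: (x=8, y=5)

Answer: Final position: (x=8, y=5)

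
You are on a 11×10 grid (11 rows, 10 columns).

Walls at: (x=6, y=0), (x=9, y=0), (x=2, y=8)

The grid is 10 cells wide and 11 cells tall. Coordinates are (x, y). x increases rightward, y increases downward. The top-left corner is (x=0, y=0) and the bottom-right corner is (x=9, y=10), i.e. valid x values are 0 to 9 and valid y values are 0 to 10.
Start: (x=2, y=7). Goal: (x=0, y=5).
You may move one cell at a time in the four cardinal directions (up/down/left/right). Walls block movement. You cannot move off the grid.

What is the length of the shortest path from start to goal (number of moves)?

Answer: Shortest path length: 4

Derivation:
BFS from (x=2, y=7) until reaching (x=0, y=5):
  Distance 0: (x=2, y=7)
  Distance 1: (x=2, y=6), (x=1, y=7), (x=3, y=7)
  Distance 2: (x=2, y=5), (x=1, y=6), (x=3, y=6), (x=0, y=7), (x=4, y=7), (x=1, y=8), (x=3, y=8)
  Distance 3: (x=2, y=4), (x=1, y=5), (x=3, y=5), (x=0, y=6), (x=4, y=6), (x=5, y=7), (x=0, y=8), (x=4, y=8), (x=1, y=9), (x=3, y=9)
  Distance 4: (x=2, y=3), (x=1, y=4), (x=3, y=4), (x=0, y=5), (x=4, y=5), (x=5, y=6), (x=6, y=7), (x=5, y=8), (x=0, y=9), (x=2, y=9), (x=4, y=9), (x=1, y=10), (x=3, y=10)  <- goal reached here
One shortest path (4 moves): (x=2, y=7) -> (x=1, y=7) -> (x=0, y=7) -> (x=0, y=6) -> (x=0, y=5)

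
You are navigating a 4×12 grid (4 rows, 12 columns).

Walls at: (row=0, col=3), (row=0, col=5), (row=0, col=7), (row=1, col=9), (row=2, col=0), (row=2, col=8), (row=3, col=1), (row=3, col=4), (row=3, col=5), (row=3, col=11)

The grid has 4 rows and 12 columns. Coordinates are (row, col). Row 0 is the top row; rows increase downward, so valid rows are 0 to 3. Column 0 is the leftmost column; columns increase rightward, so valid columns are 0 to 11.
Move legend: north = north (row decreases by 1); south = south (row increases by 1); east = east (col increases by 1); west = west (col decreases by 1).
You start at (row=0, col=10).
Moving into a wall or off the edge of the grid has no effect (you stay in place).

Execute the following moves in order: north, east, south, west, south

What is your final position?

Start: (row=0, col=10)
  north (north): blocked, stay at (row=0, col=10)
  east (east): (row=0, col=10) -> (row=0, col=11)
  south (south): (row=0, col=11) -> (row=1, col=11)
  west (west): (row=1, col=11) -> (row=1, col=10)
  south (south): (row=1, col=10) -> (row=2, col=10)
Final: (row=2, col=10)

Answer: Final position: (row=2, col=10)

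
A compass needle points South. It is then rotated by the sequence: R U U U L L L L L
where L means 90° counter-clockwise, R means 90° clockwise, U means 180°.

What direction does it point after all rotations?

Answer: Final heading: North

Derivation:
Start: South
  R (right (90° clockwise)) -> West
  U (U-turn (180°)) -> East
  U (U-turn (180°)) -> West
  U (U-turn (180°)) -> East
  L (left (90° counter-clockwise)) -> North
  L (left (90° counter-clockwise)) -> West
  L (left (90° counter-clockwise)) -> South
  L (left (90° counter-clockwise)) -> East
  L (left (90° counter-clockwise)) -> North
Final: North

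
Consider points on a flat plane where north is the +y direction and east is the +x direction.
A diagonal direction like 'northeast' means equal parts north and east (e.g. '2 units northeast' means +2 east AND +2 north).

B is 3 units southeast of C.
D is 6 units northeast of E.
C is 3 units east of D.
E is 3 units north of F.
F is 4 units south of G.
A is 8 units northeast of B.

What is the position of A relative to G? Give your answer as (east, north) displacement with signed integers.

Answer: A is at (east=20, north=10) relative to G.

Derivation:
Place G at the origin (east=0, north=0).
  F is 4 units south of G: delta (east=+0, north=-4); F at (east=0, north=-4).
  E is 3 units north of F: delta (east=+0, north=+3); E at (east=0, north=-1).
  D is 6 units northeast of E: delta (east=+6, north=+6); D at (east=6, north=5).
  C is 3 units east of D: delta (east=+3, north=+0); C at (east=9, north=5).
  B is 3 units southeast of C: delta (east=+3, north=-3); B at (east=12, north=2).
  A is 8 units northeast of B: delta (east=+8, north=+8); A at (east=20, north=10).
Therefore A relative to G: (east=20, north=10).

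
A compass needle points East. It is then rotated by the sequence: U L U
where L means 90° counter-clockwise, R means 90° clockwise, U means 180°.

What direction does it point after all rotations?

Start: East
  U (U-turn (180°)) -> West
  L (left (90° counter-clockwise)) -> South
  U (U-turn (180°)) -> North
Final: North

Answer: Final heading: North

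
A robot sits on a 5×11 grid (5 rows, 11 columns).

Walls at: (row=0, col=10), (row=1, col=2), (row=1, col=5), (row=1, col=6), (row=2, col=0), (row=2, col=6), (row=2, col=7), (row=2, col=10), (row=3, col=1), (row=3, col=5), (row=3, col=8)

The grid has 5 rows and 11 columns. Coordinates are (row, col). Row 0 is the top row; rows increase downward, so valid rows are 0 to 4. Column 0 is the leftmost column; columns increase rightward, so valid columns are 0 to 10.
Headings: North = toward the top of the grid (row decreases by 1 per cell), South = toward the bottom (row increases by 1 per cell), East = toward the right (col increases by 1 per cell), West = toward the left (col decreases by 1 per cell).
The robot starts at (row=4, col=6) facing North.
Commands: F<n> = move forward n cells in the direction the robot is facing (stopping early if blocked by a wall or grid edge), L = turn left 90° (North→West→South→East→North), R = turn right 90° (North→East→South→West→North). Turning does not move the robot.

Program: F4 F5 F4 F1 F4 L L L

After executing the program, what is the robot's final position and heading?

Answer: Final position: (row=3, col=6), facing East

Derivation:
Start: (row=4, col=6), facing North
  F4: move forward 1/4 (blocked), now at (row=3, col=6)
  F5: move forward 0/5 (blocked), now at (row=3, col=6)
  F4: move forward 0/4 (blocked), now at (row=3, col=6)
  F1: move forward 0/1 (blocked), now at (row=3, col=6)
  F4: move forward 0/4 (blocked), now at (row=3, col=6)
  L: turn left, now facing West
  L: turn left, now facing South
  L: turn left, now facing East
Final: (row=3, col=6), facing East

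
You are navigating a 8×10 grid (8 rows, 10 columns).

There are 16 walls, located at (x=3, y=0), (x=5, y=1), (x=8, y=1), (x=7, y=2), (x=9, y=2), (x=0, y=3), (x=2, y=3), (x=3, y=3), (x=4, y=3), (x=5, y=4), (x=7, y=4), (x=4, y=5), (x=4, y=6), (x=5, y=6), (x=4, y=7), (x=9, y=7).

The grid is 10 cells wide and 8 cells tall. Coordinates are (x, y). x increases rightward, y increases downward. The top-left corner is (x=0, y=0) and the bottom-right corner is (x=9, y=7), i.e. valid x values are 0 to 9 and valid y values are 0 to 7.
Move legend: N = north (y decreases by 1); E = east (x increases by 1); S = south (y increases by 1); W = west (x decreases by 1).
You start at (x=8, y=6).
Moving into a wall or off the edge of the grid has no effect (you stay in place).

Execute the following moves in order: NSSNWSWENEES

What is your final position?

Start: (x=8, y=6)
  N (north): (x=8, y=6) -> (x=8, y=5)
  S (south): (x=8, y=5) -> (x=8, y=6)
  S (south): (x=8, y=6) -> (x=8, y=7)
  N (north): (x=8, y=7) -> (x=8, y=6)
  W (west): (x=8, y=6) -> (x=7, y=6)
  S (south): (x=7, y=6) -> (x=7, y=7)
  W (west): (x=7, y=7) -> (x=6, y=7)
  E (east): (x=6, y=7) -> (x=7, y=7)
  N (north): (x=7, y=7) -> (x=7, y=6)
  E (east): (x=7, y=6) -> (x=8, y=6)
  E (east): (x=8, y=6) -> (x=9, y=6)
  S (south): blocked, stay at (x=9, y=6)
Final: (x=9, y=6)

Answer: Final position: (x=9, y=6)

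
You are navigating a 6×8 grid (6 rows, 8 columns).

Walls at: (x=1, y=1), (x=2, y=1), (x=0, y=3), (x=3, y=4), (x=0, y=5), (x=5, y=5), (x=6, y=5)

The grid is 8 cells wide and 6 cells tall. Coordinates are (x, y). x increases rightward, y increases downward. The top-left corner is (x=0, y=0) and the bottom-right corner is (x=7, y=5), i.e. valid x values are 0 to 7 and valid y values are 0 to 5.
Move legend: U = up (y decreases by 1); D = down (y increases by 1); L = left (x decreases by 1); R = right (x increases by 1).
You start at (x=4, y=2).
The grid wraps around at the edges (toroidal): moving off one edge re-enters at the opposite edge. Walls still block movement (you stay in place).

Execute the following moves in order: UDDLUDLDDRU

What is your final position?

Answer: Final position: (x=3, y=5)

Derivation:
Start: (x=4, y=2)
  U (up): (x=4, y=2) -> (x=4, y=1)
  D (down): (x=4, y=1) -> (x=4, y=2)
  D (down): (x=4, y=2) -> (x=4, y=3)
  L (left): (x=4, y=3) -> (x=3, y=3)
  U (up): (x=3, y=3) -> (x=3, y=2)
  D (down): (x=3, y=2) -> (x=3, y=3)
  L (left): (x=3, y=3) -> (x=2, y=3)
  D (down): (x=2, y=3) -> (x=2, y=4)
  D (down): (x=2, y=4) -> (x=2, y=5)
  R (right): (x=2, y=5) -> (x=3, y=5)
  U (up): blocked, stay at (x=3, y=5)
Final: (x=3, y=5)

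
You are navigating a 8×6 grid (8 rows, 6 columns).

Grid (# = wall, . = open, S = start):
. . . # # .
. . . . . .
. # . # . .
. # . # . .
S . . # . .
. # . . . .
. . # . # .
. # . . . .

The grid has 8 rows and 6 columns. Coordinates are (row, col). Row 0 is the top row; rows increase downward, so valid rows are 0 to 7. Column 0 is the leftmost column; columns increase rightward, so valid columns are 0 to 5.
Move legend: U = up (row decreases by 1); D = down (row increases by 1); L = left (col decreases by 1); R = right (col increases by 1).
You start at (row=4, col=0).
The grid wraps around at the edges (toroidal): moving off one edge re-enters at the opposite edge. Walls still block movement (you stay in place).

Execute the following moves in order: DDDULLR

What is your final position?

Start: (row=4, col=0)
  D (down): (row=4, col=0) -> (row=5, col=0)
  D (down): (row=5, col=0) -> (row=6, col=0)
  D (down): (row=6, col=0) -> (row=7, col=0)
  U (up): (row=7, col=0) -> (row=6, col=0)
  L (left): (row=6, col=0) -> (row=6, col=5)
  L (left): blocked, stay at (row=6, col=5)
  R (right): (row=6, col=5) -> (row=6, col=0)
Final: (row=6, col=0)

Answer: Final position: (row=6, col=0)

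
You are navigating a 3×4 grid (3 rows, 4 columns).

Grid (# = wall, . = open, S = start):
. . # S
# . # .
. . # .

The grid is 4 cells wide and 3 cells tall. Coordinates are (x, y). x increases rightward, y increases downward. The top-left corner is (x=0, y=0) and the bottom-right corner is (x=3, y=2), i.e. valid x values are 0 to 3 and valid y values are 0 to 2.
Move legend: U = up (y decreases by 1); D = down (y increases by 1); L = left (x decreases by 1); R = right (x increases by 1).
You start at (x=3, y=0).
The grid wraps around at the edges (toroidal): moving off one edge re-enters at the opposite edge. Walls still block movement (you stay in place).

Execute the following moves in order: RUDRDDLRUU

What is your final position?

Start: (x=3, y=0)
  R (right): (x=3, y=0) -> (x=0, y=0)
  U (up): (x=0, y=0) -> (x=0, y=2)
  D (down): (x=0, y=2) -> (x=0, y=0)
  R (right): (x=0, y=0) -> (x=1, y=0)
  D (down): (x=1, y=0) -> (x=1, y=1)
  D (down): (x=1, y=1) -> (x=1, y=2)
  L (left): (x=1, y=2) -> (x=0, y=2)
  R (right): (x=0, y=2) -> (x=1, y=2)
  U (up): (x=1, y=2) -> (x=1, y=1)
  U (up): (x=1, y=1) -> (x=1, y=0)
Final: (x=1, y=0)

Answer: Final position: (x=1, y=0)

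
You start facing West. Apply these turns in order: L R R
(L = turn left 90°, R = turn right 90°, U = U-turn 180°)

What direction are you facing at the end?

Answer: Final heading: North

Derivation:
Start: West
  L (left (90° counter-clockwise)) -> South
  R (right (90° clockwise)) -> West
  R (right (90° clockwise)) -> North
Final: North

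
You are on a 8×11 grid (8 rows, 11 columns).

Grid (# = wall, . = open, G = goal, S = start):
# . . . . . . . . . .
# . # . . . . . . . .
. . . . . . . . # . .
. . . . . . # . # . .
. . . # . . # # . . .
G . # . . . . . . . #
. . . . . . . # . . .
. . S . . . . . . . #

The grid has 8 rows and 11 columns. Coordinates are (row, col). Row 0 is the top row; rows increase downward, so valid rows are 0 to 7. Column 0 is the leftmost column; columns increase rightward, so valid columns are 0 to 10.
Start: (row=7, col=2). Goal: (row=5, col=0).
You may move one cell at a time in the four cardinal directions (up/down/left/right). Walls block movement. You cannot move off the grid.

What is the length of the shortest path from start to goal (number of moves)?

Answer: Shortest path length: 4

Derivation:
BFS from (row=7, col=2) until reaching (row=5, col=0):
  Distance 0: (row=7, col=2)
  Distance 1: (row=6, col=2), (row=7, col=1), (row=7, col=3)
  Distance 2: (row=6, col=1), (row=6, col=3), (row=7, col=0), (row=7, col=4)
  Distance 3: (row=5, col=1), (row=5, col=3), (row=6, col=0), (row=6, col=4), (row=7, col=5)
  Distance 4: (row=4, col=1), (row=5, col=0), (row=5, col=4), (row=6, col=5), (row=7, col=6)  <- goal reached here
One shortest path (4 moves): (row=7, col=2) -> (row=7, col=1) -> (row=7, col=0) -> (row=6, col=0) -> (row=5, col=0)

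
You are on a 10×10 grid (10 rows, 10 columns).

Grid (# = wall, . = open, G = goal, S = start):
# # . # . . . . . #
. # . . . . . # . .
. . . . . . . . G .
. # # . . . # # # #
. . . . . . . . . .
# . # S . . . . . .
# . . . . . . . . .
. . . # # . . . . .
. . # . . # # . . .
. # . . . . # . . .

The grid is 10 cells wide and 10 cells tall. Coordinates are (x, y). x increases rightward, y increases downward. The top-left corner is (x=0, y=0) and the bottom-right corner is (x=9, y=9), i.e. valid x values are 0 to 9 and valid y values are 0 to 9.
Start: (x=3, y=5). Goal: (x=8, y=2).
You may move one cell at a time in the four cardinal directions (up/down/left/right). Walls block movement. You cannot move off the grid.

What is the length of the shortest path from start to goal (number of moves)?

Answer: Shortest path length: 8

Derivation:
BFS from (x=3, y=5) until reaching (x=8, y=2):
  Distance 0: (x=3, y=5)
  Distance 1: (x=3, y=4), (x=4, y=5), (x=3, y=6)
  Distance 2: (x=3, y=3), (x=2, y=4), (x=4, y=4), (x=5, y=5), (x=2, y=6), (x=4, y=6)
  Distance 3: (x=3, y=2), (x=4, y=3), (x=1, y=4), (x=5, y=4), (x=6, y=5), (x=1, y=6), (x=5, y=6), (x=2, y=7)
  Distance 4: (x=3, y=1), (x=2, y=2), (x=4, y=2), (x=5, y=3), (x=0, y=4), (x=6, y=4), (x=1, y=5), (x=7, y=5), (x=6, y=6), (x=1, y=7), (x=5, y=7)
  Distance 5: (x=2, y=1), (x=4, y=1), (x=1, y=2), (x=5, y=2), (x=0, y=3), (x=7, y=4), (x=8, y=5), (x=7, y=6), (x=0, y=7), (x=6, y=7), (x=1, y=8)
  Distance 6: (x=2, y=0), (x=4, y=0), (x=5, y=1), (x=0, y=2), (x=6, y=2), (x=8, y=4), (x=9, y=5), (x=8, y=6), (x=7, y=7), (x=0, y=8)
  Distance 7: (x=5, y=0), (x=0, y=1), (x=6, y=1), (x=7, y=2), (x=9, y=4), (x=9, y=6), (x=8, y=7), (x=7, y=8), (x=0, y=9)
  Distance 8: (x=6, y=0), (x=8, y=2), (x=9, y=7), (x=8, y=8), (x=7, y=9)  <- goal reached here
One shortest path (8 moves): (x=3, y=5) -> (x=4, y=5) -> (x=5, y=5) -> (x=5, y=4) -> (x=5, y=3) -> (x=5, y=2) -> (x=6, y=2) -> (x=7, y=2) -> (x=8, y=2)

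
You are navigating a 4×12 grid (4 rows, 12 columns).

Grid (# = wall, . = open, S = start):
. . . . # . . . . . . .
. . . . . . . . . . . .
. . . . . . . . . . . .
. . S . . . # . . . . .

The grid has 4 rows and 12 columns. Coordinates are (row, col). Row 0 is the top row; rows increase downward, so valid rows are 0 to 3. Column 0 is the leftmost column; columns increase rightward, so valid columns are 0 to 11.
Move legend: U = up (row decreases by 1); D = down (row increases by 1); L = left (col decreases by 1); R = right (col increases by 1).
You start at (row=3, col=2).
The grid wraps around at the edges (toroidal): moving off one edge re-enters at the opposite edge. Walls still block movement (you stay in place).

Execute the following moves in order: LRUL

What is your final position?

Answer: Final position: (row=2, col=1)

Derivation:
Start: (row=3, col=2)
  L (left): (row=3, col=2) -> (row=3, col=1)
  R (right): (row=3, col=1) -> (row=3, col=2)
  U (up): (row=3, col=2) -> (row=2, col=2)
  L (left): (row=2, col=2) -> (row=2, col=1)
Final: (row=2, col=1)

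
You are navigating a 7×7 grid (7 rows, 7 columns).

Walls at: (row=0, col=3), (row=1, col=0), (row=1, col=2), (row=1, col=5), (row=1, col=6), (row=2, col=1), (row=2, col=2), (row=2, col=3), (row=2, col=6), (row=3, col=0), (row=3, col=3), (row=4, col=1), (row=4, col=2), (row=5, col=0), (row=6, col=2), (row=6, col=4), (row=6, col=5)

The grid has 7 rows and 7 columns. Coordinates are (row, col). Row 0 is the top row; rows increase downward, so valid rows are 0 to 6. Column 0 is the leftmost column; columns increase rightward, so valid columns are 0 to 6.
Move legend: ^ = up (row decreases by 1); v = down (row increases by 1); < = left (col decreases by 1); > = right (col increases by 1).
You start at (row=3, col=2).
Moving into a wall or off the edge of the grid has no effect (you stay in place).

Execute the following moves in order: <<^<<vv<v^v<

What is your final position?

Answer: Final position: (row=3, col=1)

Derivation:
Start: (row=3, col=2)
  < (left): (row=3, col=2) -> (row=3, col=1)
  < (left): blocked, stay at (row=3, col=1)
  ^ (up): blocked, stay at (row=3, col=1)
  < (left): blocked, stay at (row=3, col=1)
  < (left): blocked, stay at (row=3, col=1)
  v (down): blocked, stay at (row=3, col=1)
  v (down): blocked, stay at (row=3, col=1)
  < (left): blocked, stay at (row=3, col=1)
  v (down): blocked, stay at (row=3, col=1)
  ^ (up): blocked, stay at (row=3, col=1)
  v (down): blocked, stay at (row=3, col=1)
  < (left): blocked, stay at (row=3, col=1)
Final: (row=3, col=1)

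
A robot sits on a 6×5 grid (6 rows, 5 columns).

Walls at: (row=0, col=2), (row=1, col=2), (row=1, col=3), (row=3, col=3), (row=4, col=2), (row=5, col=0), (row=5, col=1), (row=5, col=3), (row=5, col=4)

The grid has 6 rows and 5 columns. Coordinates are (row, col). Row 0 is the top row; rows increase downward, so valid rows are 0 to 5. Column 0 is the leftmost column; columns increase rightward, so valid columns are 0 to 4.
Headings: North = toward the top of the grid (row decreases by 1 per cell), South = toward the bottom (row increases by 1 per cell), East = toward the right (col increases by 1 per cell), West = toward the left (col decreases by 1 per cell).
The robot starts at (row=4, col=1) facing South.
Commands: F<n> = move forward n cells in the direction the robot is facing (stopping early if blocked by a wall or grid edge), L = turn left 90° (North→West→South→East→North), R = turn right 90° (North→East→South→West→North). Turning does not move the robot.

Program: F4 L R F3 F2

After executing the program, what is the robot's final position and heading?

Answer: Final position: (row=4, col=1), facing South

Derivation:
Start: (row=4, col=1), facing South
  F4: move forward 0/4 (blocked), now at (row=4, col=1)
  L: turn left, now facing East
  R: turn right, now facing South
  F3: move forward 0/3 (blocked), now at (row=4, col=1)
  F2: move forward 0/2 (blocked), now at (row=4, col=1)
Final: (row=4, col=1), facing South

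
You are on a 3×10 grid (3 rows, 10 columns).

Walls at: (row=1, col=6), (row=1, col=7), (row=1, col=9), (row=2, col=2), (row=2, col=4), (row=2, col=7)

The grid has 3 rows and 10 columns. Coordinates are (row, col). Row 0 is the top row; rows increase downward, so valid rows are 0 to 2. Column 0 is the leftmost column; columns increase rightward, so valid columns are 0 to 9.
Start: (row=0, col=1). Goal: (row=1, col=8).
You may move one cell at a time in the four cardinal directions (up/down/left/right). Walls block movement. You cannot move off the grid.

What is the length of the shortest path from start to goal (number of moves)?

BFS from (row=0, col=1) until reaching (row=1, col=8):
  Distance 0: (row=0, col=1)
  Distance 1: (row=0, col=0), (row=0, col=2), (row=1, col=1)
  Distance 2: (row=0, col=3), (row=1, col=0), (row=1, col=2), (row=2, col=1)
  Distance 3: (row=0, col=4), (row=1, col=3), (row=2, col=0)
  Distance 4: (row=0, col=5), (row=1, col=4), (row=2, col=3)
  Distance 5: (row=0, col=6), (row=1, col=5)
  Distance 6: (row=0, col=7), (row=2, col=5)
  Distance 7: (row=0, col=8), (row=2, col=6)
  Distance 8: (row=0, col=9), (row=1, col=8)  <- goal reached here
One shortest path (8 moves): (row=0, col=1) -> (row=0, col=2) -> (row=0, col=3) -> (row=0, col=4) -> (row=0, col=5) -> (row=0, col=6) -> (row=0, col=7) -> (row=0, col=8) -> (row=1, col=8)

Answer: Shortest path length: 8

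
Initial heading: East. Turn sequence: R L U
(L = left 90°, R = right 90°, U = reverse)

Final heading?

Answer: Final heading: West

Derivation:
Start: East
  R (right (90° clockwise)) -> South
  L (left (90° counter-clockwise)) -> East
  U (U-turn (180°)) -> West
Final: West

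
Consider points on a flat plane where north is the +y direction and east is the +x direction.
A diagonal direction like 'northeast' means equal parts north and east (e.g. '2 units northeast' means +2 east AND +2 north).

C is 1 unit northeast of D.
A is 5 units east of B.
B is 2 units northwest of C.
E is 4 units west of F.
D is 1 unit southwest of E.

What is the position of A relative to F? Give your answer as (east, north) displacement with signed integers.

Answer: A is at (east=-1, north=2) relative to F.

Derivation:
Place F at the origin (east=0, north=0).
  E is 4 units west of F: delta (east=-4, north=+0); E at (east=-4, north=0).
  D is 1 unit southwest of E: delta (east=-1, north=-1); D at (east=-5, north=-1).
  C is 1 unit northeast of D: delta (east=+1, north=+1); C at (east=-4, north=0).
  B is 2 units northwest of C: delta (east=-2, north=+2); B at (east=-6, north=2).
  A is 5 units east of B: delta (east=+5, north=+0); A at (east=-1, north=2).
Therefore A relative to F: (east=-1, north=2).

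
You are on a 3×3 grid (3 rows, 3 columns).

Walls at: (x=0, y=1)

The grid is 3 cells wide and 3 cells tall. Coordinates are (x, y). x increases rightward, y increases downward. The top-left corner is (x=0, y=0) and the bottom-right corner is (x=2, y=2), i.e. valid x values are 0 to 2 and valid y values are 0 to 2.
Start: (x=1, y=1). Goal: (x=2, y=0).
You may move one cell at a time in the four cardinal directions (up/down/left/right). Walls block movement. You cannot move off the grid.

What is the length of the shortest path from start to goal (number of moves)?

Answer: Shortest path length: 2

Derivation:
BFS from (x=1, y=1) until reaching (x=2, y=0):
  Distance 0: (x=1, y=1)
  Distance 1: (x=1, y=0), (x=2, y=1), (x=1, y=2)
  Distance 2: (x=0, y=0), (x=2, y=0), (x=0, y=2), (x=2, y=2)  <- goal reached here
One shortest path (2 moves): (x=1, y=1) -> (x=2, y=1) -> (x=2, y=0)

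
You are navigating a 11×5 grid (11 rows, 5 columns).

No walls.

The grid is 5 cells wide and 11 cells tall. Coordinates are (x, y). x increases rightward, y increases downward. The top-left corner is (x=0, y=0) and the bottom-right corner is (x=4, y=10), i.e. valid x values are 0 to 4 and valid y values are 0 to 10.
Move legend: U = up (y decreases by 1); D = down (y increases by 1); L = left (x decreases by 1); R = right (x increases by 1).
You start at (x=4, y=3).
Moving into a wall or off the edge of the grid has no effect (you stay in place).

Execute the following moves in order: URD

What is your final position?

Answer: Final position: (x=4, y=3)

Derivation:
Start: (x=4, y=3)
  U (up): (x=4, y=3) -> (x=4, y=2)
  R (right): blocked, stay at (x=4, y=2)
  D (down): (x=4, y=2) -> (x=4, y=3)
Final: (x=4, y=3)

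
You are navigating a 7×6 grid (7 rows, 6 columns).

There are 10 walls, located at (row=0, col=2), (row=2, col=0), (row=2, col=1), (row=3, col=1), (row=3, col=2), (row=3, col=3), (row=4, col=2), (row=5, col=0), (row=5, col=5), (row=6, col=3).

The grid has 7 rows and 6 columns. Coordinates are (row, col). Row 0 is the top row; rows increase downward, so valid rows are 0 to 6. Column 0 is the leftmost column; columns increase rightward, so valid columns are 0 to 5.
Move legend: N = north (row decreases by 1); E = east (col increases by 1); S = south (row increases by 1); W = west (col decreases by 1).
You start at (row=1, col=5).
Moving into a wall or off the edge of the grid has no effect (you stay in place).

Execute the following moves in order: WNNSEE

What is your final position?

Answer: Final position: (row=1, col=5)

Derivation:
Start: (row=1, col=5)
  W (west): (row=1, col=5) -> (row=1, col=4)
  N (north): (row=1, col=4) -> (row=0, col=4)
  N (north): blocked, stay at (row=0, col=4)
  S (south): (row=0, col=4) -> (row=1, col=4)
  E (east): (row=1, col=4) -> (row=1, col=5)
  E (east): blocked, stay at (row=1, col=5)
Final: (row=1, col=5)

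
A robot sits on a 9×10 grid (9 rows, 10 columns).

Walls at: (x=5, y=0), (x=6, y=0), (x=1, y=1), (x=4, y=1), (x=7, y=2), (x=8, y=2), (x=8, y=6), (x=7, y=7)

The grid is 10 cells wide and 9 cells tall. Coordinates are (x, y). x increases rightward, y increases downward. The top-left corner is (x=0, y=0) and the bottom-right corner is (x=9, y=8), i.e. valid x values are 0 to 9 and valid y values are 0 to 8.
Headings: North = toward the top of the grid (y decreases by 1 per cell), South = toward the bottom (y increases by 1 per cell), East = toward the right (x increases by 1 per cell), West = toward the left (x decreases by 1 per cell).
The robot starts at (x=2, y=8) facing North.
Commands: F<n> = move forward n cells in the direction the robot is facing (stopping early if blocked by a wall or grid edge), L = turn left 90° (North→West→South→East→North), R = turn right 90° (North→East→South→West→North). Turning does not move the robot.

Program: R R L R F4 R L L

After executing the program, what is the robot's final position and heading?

Answer: Final position: (x=2, y=8), facing East

Derivation:
Start: (x=2, y=8), facing North
  R: turn right, now facing East
  R: turn right, now facing South
  L: turn left, now facing East
  R: turn right, now facing South
  F4: move forward 0/4 (blocked), now at (x=2, y=8)
  R: turn right, now facing West
  L: turn left, now facing South
  L: turn left, now facing East
Final: (x=2, y=8), facing East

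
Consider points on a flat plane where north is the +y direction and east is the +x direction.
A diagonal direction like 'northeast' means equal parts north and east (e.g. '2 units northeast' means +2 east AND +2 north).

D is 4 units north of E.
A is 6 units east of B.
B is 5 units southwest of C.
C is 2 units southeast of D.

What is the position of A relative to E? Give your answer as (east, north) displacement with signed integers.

Place E at the origin (east=0, north=0).
  D is 4 units north of E: delta (east=+0, north=+4); D at (east=0, north=4).
  C is 2 units southeast of D: delta (east=+2, north=-2); C at (east=2, north=2).
  B is 5 units southwest of C: delta (east=-5, north=-5); B at (east=-3, north=-3).
  A is 6 units east of B: delta (east=+6, north=+0); A at (east=3, north=-3).
Therefore A relative to E: (east=3, north=-3).

Answer: A is at (east=3, north=-3) relative to E.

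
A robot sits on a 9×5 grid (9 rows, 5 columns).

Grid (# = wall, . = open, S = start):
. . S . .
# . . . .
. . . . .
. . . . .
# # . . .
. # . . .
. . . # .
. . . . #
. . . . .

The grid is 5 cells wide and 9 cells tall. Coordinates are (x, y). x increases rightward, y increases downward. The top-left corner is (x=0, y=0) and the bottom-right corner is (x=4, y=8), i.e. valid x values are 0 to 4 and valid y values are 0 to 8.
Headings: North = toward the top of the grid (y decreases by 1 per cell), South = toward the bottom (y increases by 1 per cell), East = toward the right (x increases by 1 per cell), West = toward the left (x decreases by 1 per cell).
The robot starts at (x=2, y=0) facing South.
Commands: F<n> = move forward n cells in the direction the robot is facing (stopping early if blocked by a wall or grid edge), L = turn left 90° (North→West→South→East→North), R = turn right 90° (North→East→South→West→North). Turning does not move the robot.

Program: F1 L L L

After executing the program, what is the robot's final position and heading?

Start: (x=2, y=0), facing South
  F1: move forward 1, now at (x=2, y=1)
  L: turn left, now facing East
  L: turn left, now facing North
  L: turn left, now facing West
Final: (x=2, y=1), facing West

Answer: Final position: (x=2, y=1), facing West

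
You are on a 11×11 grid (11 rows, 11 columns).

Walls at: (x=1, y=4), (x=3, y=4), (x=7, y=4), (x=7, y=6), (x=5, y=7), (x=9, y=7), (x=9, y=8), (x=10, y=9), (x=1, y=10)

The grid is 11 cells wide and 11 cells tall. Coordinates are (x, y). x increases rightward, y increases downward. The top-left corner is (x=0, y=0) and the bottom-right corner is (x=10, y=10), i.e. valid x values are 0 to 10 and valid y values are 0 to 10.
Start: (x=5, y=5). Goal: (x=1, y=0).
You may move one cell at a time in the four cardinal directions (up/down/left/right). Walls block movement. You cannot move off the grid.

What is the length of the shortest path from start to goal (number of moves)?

Answer: Shortest path length: 9

Derivation:
BFS from (x=5, y=5) until reaching (x=1, y=0):
  Distance 0: (x=5, y=5)
  Distance 1: (x=5, y=4), (x=4, y=5), (x=6, y=5), (x=5, y=6)
  Distance 2: (x=5, y=3), (x=4, y=4), (x=6, y=4), (x=3, y=5), (x=7, y=5), (x=4, y=6), (x=6, y=6)
  Distance 3: (x=5, y=2), (x=4, y=3), (x=6, y=3), (x=2, y=5), (x=8, y=5), (x=3, y=6), (x=4, y=7), (x=6, y=7)
  Distance 4: (x=5, y=1), (x=4, y=2), (x=6, y=2), (x=3, y=3), (x=7, y=3), (x=2, y=4), (x=8, y=4), (x=1, y=5), (x=9, y=5), (x=2, y=6), (x=8, y=6), (x=3, y=7), (x=7, y=7), (x=4, y=8), (x=6, y=8)
  Distance 5: (x=5, y=0), (x=4, y=1), (x=6, y=1), (x=3, y=2), (x=7, y=2), (x=2, y=3), (x=8, y=3), (x=9, y=4), (x=0, y=5), (x=10, y=5), (x=1, y=6), (x=9, y=6), (x=2, y=7), (x=8, y=7), (x=3, y=8), (x=5, y=8), (x=7, y=8), (x=4, y=9), (x=6, y=9)
  Distance 6: (x=4, y=0), (x=6, y=0), (x=3, y=1), (x=7, y=1), (x=2, y=2), (x=8, y=2), (x=1, y=3), (x=9, y=3), (x=0, y=4), (x=10, y=4), (x=0, y=6), (x=10, y=6), (x=1, y=7), (x=2, y=8), (x=8, y=8), (x=3, y=9), (x=5, y=9), (x=7, y=9), (x=4, y=10), (x=6, y=10)
  Distance 7: (x=3, y=0), (x=7, y=0), (x=2, y=1), (x=8, y=1), (x=1, y=2), (x=9, y=2), (x=0, y=3), (x=10, y=3), (x=0, y=7), (x=10, y=7), (x=1, y=8), (x=2, y=9), (x=8, y=9), (x=3, y=10), (x=5, y=10), (x=7, y=10)
  Distance 8: (x=2, y=0), (x=8, y=0), (x=1, y=1), (x=9, y=1), (x=0, y=2), (x=10, y=2), (x=0, y=8), (x=10, y=8), (x=1, y=9), (x=9, y=9), (x=2, y=10), (x=8, y=10)
  Distance 9: (x=1, y=0), (x=9, y=0), (x=0, y=1), (x=10, y=1), (x=0, y=9), (x=9, y=10)  <- goal reached here
One shortest path (9 moves): (x=5, y=5) -> (x=4, y=5) -> (x=3, y=5) -> (x=2, y=5) -> (x=2, y=4) -> (x=2, y=3) -> (x=1, y=3) -> (x=1, y=2) -> (x=1, y=1) -> (x=1, y=0)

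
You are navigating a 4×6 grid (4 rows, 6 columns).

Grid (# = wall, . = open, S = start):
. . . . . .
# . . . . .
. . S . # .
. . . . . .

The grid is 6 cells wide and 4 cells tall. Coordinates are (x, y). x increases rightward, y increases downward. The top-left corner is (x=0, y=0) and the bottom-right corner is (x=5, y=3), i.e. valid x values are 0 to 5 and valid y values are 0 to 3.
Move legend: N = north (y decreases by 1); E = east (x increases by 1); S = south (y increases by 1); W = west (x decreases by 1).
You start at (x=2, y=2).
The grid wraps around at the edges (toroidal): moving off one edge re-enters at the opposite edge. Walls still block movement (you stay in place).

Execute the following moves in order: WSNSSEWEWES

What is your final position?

Answer: Final position: (x=2, y=1)

Derivation:
Start: (x=2, y=2)
  W (west): (x=2, y=2) -> (x=1, y=2)
  S (south): (x=1, y=2) -> (x=1, y=3)
  N (north): (x=1, y=3) -> (x=1, y=2)
  S (south): (x=1, y=2) -> (x=1, y=3)
  S (south): (x=1, y=3) -> (x=1, y=0)
  E (east): (x=1, y=0) -> (x=2, y=0)
  W (west): (x=2, y=0) -> (x=1, y=0)
  E (east): (x=1, y=0) -> (x=2, y=0)
  W (west): (x=2, y=0) -> (x=1, y=0)
  E (east): (x=1, y=0) -> (x=2, y=0)
  S (south): (x=2, y=0) -> (x=2, y=1)
Final: (x=2, y=1)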